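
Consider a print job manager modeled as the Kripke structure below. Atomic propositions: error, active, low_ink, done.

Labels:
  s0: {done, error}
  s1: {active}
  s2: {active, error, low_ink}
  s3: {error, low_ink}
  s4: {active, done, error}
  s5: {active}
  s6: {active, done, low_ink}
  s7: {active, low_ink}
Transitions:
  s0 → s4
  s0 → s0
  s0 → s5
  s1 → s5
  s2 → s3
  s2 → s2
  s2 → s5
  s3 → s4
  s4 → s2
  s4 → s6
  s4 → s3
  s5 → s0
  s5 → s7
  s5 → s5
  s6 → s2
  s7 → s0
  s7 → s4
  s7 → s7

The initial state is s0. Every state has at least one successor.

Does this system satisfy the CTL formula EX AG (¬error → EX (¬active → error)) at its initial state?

States satisfying AG (¬error → EX (¬active → error)): {s0, s1, s2, s3, s4, s5, s6, s7}.
States satisfying EX AG (¬error → EX (¬active → error)): {s0, s1, s2, s3, s4, s5, s6, s7}.
s0 ∈ Sat(EX AG (¬error → EX (¬active → error))).

Satisfied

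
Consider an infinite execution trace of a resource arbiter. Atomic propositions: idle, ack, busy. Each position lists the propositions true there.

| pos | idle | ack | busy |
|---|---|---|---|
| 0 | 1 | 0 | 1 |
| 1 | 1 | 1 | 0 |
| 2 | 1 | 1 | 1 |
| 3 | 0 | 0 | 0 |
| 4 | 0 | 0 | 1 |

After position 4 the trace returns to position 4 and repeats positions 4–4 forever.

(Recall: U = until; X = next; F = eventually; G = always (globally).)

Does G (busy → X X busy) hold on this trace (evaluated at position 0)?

Yes

busy → X X busy holds at every position 0..4, and those are all positions ever visited, so G (busy → X X busy) holds.
Positions where busy holds: 0, 2, 4.
Check X X busy at each: 0→ok, 2→ok, 4→ok.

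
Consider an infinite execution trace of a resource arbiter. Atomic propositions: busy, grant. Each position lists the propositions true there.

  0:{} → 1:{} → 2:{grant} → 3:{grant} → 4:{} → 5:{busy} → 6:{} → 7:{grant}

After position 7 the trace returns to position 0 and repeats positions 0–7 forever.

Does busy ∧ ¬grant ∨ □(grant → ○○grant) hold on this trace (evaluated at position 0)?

grant → ○○grant must hold at every position from 0 onward. It fails at position 2, so □(grant → ○○grant) is false.
Positions where grant holds: 2, 3, 7.
Check ○○grant at each: 2→fails, 3→fails, 7→fails.
At position 0: busy ∧ ¬grant is false; □(grant → ○○grant) is false; so busy ∧ ¬grant ∨ □(grant → ○○grant) is false.

Violated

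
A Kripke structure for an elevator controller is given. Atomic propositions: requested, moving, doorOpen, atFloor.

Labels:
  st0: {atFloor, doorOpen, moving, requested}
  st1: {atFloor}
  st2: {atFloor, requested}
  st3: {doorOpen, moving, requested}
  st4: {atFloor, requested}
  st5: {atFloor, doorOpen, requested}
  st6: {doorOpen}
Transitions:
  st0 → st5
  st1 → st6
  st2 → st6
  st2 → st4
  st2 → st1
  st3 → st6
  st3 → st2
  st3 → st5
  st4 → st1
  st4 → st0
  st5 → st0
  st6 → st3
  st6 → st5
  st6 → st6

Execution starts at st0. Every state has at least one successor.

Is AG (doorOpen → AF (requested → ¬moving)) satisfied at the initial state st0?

Holds

States satisfying doorOpen → AF (requested → ¬moving): {st0, st1, st2, st3, st4, st5, st6}.
States satisfying AG (doorOpen → AF (requested → ¬moving)): {st0, st1, st2, st3, st4, st5, st6}.
Every state reachable from st0 satisfies doorOpen → AF (requested → ¬moving).
st0 ∈ Sat(AG (doorOpen → AF (requested → ¬moving))).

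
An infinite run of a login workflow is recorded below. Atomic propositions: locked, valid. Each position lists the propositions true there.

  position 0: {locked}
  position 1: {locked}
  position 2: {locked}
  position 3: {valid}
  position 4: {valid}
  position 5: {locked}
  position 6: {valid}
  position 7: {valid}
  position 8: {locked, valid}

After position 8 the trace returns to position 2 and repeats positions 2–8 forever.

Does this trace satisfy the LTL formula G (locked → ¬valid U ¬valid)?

locked → ¬valid U ¬valid must hold at every position from 0 onward. It fails at position 8, so G (locked → ¬valid U ¬valid) is false.
Positions where locked holds: 0, 1, 2, 5, 8.
Check ¬valid U ¬valid at each: 0→ok, 1→ok, 2→ok, 5→ok, 8→fails.

No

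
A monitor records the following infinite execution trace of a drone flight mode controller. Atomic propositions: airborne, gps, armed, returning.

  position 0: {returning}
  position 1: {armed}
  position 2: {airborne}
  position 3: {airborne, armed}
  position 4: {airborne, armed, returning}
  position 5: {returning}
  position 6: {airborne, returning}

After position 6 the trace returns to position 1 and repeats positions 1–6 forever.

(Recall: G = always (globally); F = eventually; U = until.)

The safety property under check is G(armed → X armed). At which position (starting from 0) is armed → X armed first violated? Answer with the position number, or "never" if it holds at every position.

Check armed → X armed at each position in order: 0 ✓.
At position 1 the labels are {armed} and the next position 2 has {airborne}, so armed → X armed is false there. This is the first violation.

1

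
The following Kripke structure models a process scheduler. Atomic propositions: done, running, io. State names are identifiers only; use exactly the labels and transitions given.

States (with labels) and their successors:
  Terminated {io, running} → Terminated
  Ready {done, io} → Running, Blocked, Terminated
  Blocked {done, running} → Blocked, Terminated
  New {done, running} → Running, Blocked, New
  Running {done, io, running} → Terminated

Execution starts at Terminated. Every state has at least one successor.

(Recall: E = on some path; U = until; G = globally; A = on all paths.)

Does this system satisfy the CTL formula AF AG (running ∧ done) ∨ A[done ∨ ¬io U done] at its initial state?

No

States satisfying AG (running ∧ done): ∅.
States satisfying AF AG (running ∧ done): ∅.
States satisfying done ∨ ¬io: {Ready, Blocked, New, Running}.
States satisfying done: {Ready, Blocked, New, Running}.
States satisfying A[done ∨ ¬io U done]: {Ready, Blocked, New, Running}.
States satisfying AF AG (running ∧ done) ∨ A[done ∨ ¬io U done]: {Ready, Blocked, New, Running}.
Terminated ∉ Sat(AF AG (running ∧ done) ∨ A[done ∨ ¬io U done]).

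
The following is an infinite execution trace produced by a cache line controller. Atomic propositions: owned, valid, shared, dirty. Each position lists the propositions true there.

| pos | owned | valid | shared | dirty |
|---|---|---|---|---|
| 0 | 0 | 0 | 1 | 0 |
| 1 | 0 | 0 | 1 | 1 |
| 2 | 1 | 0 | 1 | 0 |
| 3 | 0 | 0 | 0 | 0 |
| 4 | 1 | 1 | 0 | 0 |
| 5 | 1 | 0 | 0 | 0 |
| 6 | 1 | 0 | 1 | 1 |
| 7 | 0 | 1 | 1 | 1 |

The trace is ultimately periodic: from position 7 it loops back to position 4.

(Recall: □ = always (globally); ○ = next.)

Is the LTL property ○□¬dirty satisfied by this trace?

The position after 0 is 1; □¬dirty is false there.

Does not hold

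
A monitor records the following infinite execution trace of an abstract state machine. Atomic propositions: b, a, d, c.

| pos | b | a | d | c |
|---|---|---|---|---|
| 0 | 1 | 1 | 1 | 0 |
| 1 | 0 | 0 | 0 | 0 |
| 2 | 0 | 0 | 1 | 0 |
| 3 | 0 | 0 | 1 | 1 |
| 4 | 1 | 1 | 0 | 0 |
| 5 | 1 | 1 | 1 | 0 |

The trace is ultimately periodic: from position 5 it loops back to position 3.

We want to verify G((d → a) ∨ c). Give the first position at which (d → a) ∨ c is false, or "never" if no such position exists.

2

Check (d → a) ∨ c at each position in order: 0 ✓, 1 ✓.
At position 2 the labels are {d}, so (d → a) ∨ c is false there. This is the first violation.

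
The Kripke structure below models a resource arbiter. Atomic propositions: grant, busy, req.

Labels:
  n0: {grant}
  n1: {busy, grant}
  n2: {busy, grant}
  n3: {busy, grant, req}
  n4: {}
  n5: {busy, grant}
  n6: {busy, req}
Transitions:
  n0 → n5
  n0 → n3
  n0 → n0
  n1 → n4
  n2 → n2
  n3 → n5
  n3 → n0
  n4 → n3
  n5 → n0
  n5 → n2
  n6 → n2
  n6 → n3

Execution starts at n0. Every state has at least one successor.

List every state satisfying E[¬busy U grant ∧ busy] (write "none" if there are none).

States satisfying ¬busy: {n0, n4}.
States satisfying grant ∧ busy: {n1, n2, n3, n5}.
States satisfying E[¬busy U grant ∧ busy]: {n0, n1, n2, n3, n4, n5}.

{n0, n1, n2, n3, n4, n5}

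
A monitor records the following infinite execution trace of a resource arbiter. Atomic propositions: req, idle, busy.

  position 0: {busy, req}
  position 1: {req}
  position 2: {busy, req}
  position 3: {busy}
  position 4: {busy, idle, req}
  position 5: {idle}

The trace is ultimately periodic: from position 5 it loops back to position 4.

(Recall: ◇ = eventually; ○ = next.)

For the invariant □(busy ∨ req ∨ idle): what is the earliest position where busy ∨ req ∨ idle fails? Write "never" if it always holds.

never

busy ∨ req ∨ idle holds at every position 0..5, and those are all the positions the trace ever visits, so the invariant □(busy ∨ req ∨ idle) is never violated.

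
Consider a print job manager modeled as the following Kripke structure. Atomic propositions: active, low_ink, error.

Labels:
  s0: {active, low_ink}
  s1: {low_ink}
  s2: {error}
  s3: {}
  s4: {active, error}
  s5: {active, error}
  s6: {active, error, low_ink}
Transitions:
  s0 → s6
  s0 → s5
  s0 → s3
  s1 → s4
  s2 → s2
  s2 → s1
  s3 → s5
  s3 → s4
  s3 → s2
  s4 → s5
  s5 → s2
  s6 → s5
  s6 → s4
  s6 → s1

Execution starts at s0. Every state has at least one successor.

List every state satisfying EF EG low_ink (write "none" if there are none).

none

States satisfying EG low_ink: ∅.
States satisfying EF EG low_ink: ∅.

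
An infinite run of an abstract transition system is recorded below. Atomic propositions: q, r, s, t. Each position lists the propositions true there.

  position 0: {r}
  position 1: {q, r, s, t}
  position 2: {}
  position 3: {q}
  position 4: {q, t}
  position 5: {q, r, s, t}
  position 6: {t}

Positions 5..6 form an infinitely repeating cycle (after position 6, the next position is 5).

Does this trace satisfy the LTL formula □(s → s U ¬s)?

Holds

s → s U ¬s holds at every position 0..6, and those are all positions ever visited, so □(s → s U ¬s) holds.
Positions where s holds: 1, 5.
Check s U ¬s at each: 1→ok, 5→ok.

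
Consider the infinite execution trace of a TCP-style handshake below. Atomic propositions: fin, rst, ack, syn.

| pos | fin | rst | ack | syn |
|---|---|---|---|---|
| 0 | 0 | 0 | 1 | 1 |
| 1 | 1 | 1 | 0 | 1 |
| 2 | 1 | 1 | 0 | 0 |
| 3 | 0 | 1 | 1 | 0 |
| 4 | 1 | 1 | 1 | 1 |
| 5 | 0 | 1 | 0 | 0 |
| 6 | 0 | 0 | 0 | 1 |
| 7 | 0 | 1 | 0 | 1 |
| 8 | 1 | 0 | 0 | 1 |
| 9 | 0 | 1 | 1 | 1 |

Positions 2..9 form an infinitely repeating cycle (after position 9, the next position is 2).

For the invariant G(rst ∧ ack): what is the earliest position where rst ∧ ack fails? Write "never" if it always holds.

At position 0 the labels are {ack, syn}, so rst ∧ ack is false there. This is the first violation.

0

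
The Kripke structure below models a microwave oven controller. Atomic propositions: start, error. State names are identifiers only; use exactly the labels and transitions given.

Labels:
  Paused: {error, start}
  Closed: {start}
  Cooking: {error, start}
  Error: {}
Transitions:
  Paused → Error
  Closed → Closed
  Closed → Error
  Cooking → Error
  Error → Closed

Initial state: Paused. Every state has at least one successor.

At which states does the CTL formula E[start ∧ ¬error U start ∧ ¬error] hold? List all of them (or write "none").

{Closed}

States satisfying start ∧ ¬error: {Closed}.
States satisfying E[start ∧ ¬error U start ∧ ¬error]: {Closed}.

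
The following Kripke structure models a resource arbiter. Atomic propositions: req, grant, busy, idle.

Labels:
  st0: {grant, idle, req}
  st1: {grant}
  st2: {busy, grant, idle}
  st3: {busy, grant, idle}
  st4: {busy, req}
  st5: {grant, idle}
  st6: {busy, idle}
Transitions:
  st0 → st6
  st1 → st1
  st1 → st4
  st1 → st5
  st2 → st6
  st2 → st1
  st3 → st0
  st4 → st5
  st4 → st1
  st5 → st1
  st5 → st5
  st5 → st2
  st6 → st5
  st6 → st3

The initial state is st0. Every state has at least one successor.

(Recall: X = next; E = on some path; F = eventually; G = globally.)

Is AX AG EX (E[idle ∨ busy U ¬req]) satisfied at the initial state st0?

States satisfying AG EX (E[idle ∨ busy U ¬req]): {st0, st1, st2, st3, st4, st5, st6}.
States satisfying AX AG EX (E[idle ∨ busy U ¬req]): {st0, st1, st2, st3, st4, st5, st6}.
st0 ∈ Sat(AX AG EX (E[idle ∨ busy U ¬req])).

Yes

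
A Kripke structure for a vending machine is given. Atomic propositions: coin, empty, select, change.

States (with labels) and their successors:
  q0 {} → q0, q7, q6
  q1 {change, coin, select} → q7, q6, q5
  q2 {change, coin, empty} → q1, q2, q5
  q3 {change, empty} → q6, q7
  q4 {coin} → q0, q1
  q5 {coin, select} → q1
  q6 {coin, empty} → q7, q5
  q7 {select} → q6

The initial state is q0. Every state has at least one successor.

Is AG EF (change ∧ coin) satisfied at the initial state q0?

Satisfied

States satisfying EF (change ∧ coin): {q0, q1, q2, q3, q4, q5, q6, q7}.
States satisfying AG EF (change ∧ coin): {q0, q1, q2, q3, q4, q5, q6, q7}.
Every state reachable from q0 satisfies EF (change ∧ coin).
q0 ∈ Sat(AG EF (change ∧ coin)).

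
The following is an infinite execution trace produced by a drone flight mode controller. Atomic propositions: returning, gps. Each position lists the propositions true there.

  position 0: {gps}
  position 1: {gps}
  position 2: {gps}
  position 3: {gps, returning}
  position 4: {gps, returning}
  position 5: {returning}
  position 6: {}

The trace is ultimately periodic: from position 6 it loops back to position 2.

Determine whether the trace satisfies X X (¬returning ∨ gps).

Yes

The position after 0 is 1; X (¬returning ∨ gps) is true there.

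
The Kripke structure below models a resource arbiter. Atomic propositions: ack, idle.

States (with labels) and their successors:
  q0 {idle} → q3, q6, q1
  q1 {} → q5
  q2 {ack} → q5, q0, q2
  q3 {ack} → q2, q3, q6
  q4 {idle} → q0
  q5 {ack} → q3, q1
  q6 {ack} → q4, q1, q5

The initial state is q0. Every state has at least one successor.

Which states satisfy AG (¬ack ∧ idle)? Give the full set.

none

States satisfying ¬ack ∧ idle: {q0, q4}.
States satisfying AG (¬ack ∧ idle): ∅.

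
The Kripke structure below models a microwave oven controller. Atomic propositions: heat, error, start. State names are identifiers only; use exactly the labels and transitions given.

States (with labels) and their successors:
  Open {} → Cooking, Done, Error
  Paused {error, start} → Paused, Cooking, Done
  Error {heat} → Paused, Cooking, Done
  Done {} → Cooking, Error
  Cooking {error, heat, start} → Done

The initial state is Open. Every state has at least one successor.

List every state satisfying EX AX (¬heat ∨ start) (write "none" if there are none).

States satisfying AX (¬heat ∨ start): {Paused, Error, Cooking}.
States satisfying EX AX (¬heat ∨ start): {Open, Paused, Error, Done}.

{Open, Paused, Error, Done}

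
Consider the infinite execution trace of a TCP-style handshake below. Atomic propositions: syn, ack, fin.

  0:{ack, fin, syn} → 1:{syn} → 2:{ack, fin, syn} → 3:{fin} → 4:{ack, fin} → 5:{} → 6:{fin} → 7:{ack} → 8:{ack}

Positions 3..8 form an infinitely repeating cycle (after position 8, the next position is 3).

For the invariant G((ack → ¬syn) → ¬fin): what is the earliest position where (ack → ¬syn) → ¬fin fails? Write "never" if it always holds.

3

Check (ack → ¬syn) → ¬fin at each position in order: 0 ✓, 1 ✓, 2 ✓.
At position 3 the labels are {fin}, so (ack → ¬syn) → ¬fin is false there. This is the first violation.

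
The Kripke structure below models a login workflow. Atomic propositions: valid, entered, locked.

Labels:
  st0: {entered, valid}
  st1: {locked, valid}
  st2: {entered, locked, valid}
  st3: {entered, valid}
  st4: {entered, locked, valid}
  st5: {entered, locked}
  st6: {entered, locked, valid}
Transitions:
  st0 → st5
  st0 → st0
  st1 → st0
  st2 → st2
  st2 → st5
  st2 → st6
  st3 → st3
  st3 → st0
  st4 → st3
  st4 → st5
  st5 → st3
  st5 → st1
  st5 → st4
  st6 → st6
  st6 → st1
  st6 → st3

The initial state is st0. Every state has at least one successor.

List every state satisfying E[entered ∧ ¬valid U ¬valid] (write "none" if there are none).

{st5}

States satisfying entered ∧ ¬valid: {st5}.
States satisfying ¬valid: {st5}.
States satisfying E[entered ∧ ¬valid U ¬valid]: {st5}.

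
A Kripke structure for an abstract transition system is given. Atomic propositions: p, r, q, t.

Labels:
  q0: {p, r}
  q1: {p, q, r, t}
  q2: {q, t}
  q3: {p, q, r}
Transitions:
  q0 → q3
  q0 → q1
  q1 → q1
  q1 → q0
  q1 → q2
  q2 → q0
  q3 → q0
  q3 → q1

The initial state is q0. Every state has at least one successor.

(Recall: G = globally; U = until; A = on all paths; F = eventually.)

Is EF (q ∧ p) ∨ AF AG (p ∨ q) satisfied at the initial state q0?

States satisfying q ∧ p: {q1, q3}.
States satisfying EF (q ∧ p): {q0, q1, q2, q3}.
States satisfying AG (p ∨ q): {q0, q1, q2, q3}.
States satisfying AF AG (p ∨ q): {q0, q1, q2, q3}.
States satisfying EF (q ∧ p) ∨ AF AG (p ∨ q): {q0, q1, q2, q3}.
q0 ∈ Sat(EF (q ∧ p) ∨ AF AG (p ∨ q)).

Holds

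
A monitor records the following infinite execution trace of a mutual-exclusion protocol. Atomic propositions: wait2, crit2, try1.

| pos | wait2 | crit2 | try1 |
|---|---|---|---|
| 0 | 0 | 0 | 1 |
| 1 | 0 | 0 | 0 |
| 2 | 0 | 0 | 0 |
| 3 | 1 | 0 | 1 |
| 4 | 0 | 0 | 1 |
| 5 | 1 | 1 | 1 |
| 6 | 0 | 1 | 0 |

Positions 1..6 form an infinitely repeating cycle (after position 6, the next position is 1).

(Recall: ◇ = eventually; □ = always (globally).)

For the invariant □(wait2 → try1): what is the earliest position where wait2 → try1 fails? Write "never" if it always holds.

never

wait2 → try1 holds at every position 0..6, and those are all the positions the trace ever visits, so the invariant □(wait2 → try1) is never violated.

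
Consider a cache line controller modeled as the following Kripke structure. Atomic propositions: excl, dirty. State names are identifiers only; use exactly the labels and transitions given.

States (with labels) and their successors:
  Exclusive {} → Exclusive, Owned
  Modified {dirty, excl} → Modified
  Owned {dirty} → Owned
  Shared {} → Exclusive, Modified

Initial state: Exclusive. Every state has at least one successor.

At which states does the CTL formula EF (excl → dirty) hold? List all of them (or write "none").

{Exclusive, Modified, Owned, Shared}

States satisfying excl → dirty: {Exclusive, Modified, Owned, Shared}.
States satisfying EF (excl → dirty): {Exclusive, Modified, Owned, Shared}.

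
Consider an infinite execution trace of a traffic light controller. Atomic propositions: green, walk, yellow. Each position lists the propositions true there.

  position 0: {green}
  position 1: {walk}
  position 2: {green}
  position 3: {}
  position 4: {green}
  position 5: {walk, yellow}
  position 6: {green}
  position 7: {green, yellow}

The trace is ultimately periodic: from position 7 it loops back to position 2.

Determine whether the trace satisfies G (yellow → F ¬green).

yellow → F ¬green holds at every position 0..7, and those are all positions ever visited, so G (yellow → F ¬green) holds.
Positions where yellow holds: 5, 7.
Check F ¬green at each: 5→ok, 7→ok.

Yes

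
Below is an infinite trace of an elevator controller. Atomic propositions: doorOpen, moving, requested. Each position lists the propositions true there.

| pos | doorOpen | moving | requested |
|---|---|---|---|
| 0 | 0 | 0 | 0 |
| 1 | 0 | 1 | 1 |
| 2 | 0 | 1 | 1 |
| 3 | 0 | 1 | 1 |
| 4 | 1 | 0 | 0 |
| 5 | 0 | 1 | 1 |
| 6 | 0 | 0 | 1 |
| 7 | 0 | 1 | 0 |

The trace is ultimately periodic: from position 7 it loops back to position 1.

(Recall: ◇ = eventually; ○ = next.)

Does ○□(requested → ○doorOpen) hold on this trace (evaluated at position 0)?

The position after 0 is 1; □(requested → ○doorOpen) is false there.

No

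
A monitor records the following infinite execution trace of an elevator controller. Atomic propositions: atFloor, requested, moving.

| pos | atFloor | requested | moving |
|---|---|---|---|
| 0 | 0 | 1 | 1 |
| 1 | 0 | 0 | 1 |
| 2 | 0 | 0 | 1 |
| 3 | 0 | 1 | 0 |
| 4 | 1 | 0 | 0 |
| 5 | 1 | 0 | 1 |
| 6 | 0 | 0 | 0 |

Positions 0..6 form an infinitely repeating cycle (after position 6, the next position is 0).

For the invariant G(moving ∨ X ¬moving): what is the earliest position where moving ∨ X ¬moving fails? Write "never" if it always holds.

4

Check moving ∨ X ¬moving at each position in order: 0 ✓, 1 ✓, 2 ✓, 3 ✓.
At position 4 the labels are {atFloor} and the next position 5 has {atFloor, moving}, so moving ∨ X ¬moving is false there. This is the first violation.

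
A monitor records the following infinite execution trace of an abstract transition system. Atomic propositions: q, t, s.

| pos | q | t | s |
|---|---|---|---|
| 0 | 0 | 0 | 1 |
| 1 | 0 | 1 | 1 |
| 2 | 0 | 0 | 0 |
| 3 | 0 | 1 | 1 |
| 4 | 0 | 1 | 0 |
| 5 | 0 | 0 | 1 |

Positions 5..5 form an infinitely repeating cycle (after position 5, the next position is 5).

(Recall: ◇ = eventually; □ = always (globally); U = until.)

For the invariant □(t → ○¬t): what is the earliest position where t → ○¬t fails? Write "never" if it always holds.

Check t → ○¬t at each position in order: 0 ✓, 1 ✓, 2 ✓.
At position 3 the labels are {s, t} and the next position 4 has {t}, so t → ○¬t is false there. This is the first violation.

3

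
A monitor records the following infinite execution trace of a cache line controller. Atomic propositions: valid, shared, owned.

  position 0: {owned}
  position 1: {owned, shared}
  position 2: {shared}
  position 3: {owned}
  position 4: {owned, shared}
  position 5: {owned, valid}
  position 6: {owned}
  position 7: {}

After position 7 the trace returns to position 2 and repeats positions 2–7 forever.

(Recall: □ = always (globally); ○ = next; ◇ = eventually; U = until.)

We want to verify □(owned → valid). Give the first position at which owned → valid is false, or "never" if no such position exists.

At position 0 the labels are {owned}, so owned → valid is false there. This is the first violation.

0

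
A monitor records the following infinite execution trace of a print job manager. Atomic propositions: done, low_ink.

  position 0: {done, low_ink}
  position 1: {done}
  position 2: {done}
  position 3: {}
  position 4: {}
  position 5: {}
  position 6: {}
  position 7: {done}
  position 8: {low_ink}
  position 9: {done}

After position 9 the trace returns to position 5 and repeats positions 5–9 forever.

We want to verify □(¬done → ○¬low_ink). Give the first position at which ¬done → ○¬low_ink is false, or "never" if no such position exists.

never

¬done → ○¬low_ink holds at every position 0..9, and those are all the positions the trace ever visits, so the invariant □(¬done → ○¬low_ink) is never violated.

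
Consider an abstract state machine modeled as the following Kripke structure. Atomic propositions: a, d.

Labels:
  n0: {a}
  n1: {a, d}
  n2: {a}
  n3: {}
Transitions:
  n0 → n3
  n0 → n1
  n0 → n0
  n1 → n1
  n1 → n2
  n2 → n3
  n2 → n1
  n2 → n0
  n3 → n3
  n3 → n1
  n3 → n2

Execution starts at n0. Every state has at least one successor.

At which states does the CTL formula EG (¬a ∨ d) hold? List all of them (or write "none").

States satisfying ¬a ∨ d: {n1, n3}.
States satisfying EG (¬a ∨ d): {n1, n3}.

{n1, n3}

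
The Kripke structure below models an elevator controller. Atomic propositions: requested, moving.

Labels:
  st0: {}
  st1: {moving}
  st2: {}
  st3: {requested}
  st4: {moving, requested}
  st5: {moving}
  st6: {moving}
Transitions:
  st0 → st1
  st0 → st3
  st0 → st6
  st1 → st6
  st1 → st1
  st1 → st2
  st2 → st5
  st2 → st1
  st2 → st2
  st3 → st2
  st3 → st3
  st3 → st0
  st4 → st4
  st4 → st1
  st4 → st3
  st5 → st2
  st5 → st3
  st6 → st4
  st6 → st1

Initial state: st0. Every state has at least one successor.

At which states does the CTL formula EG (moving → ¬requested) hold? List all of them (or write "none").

States satisfying moving → ¬requested: {st0, st1, st2, st3, st5, st6}.
States satisfying EG (moving → ¬requested): {st0, st1, st2, st3, st5, st6}.

{st0, st1, st2, st3, st5, st6}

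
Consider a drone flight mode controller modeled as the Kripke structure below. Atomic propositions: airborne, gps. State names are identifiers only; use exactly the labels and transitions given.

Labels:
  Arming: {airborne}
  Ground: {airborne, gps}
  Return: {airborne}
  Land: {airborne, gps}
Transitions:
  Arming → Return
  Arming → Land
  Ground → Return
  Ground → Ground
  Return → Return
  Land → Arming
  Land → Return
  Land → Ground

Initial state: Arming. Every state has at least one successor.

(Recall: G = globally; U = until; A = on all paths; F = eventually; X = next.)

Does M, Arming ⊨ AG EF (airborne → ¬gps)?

States satisfying EF (airborne → ¬gps): {Arming, Ground, Return, Land}.
States satisfying AG EF (airborne → ¬gps): {Arming, Ground, Return, Land}.
Every state reachable from Arming satisfies EF (airborne → ¬gps).
Arming ∈ Sat(AG EF (airborne → ¬gps)).

Yes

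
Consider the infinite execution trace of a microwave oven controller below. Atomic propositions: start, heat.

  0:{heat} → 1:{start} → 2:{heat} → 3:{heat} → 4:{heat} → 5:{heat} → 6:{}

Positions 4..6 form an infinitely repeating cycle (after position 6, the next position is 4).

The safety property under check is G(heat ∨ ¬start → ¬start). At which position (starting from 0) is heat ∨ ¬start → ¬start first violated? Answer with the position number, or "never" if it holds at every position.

heat ∨ ¬start → ¬start holds at every position 0..6, and those are all the positions the trace ever visits, so the invariant G(heat ∨ ¬start → ¬start) is never violated.

never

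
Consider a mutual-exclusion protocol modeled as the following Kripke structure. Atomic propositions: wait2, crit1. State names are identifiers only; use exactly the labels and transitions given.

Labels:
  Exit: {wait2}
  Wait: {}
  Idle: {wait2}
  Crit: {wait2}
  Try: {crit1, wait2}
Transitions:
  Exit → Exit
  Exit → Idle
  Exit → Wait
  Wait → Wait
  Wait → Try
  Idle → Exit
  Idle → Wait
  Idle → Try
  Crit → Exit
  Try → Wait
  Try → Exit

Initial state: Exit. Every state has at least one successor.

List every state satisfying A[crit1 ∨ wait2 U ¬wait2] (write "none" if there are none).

States satisfying crit1 ∨ wait2: {Exit, Idle, Crit, Try}.
States satisfying ¬wait2: {Wait}.
States satisfying A[crit1 ∨ wait2 U ¬wait2]: {Wait}.

{Wait}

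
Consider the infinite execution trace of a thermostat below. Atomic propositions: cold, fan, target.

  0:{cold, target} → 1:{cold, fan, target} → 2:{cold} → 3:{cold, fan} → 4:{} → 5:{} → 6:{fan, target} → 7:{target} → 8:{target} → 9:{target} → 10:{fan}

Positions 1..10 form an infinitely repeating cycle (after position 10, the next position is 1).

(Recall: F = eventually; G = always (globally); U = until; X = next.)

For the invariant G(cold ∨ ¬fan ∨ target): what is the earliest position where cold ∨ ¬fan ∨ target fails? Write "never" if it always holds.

10

Check cold ∨ ¬fan ∨ target at each position in order: 0 ✓, 1 ✓, 2 ✓, 3 ✓, 4 ✓, 5 ✓, 6 ✓, 7 ✓, 8 ✓, 9 ✓.
At position 10 the labels are {fan}, so cold ∨ ¬fan ∨ target is false there. This is the first violation.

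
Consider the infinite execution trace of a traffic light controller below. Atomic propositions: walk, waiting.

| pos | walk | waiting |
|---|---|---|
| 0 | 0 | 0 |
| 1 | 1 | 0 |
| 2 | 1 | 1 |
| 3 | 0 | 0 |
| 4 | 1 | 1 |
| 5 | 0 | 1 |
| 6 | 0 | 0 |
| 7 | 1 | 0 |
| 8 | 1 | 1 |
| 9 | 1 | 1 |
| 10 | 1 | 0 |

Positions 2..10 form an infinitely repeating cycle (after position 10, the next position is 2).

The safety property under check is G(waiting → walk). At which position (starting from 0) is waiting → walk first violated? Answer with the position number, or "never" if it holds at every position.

5

Check waiting → walk at each position in order: 0 ✓, 1 ✓, 2 ✓, 3 ✓, 4 ✓.
At position 5 the labels are {waiting}, so waiting → walk is false there. This is the first violation.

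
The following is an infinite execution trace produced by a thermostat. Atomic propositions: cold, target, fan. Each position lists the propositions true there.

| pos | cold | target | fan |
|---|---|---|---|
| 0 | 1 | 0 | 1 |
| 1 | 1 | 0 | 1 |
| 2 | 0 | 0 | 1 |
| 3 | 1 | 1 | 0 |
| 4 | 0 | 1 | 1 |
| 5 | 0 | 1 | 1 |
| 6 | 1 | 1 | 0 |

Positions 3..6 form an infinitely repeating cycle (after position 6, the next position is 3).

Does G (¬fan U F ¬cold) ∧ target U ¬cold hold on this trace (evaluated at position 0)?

¬fan U F ¬cold holds at every position 0..6, and those are all positions ever visited, so G (¬fan U F ¬cold) holds.
Walking from position 0: at position 0, ¬cold has not yet held and target fails, so target U ¬cold is false.
At position 0: G (¬fan U F ¬cold) is true; target U ¬cold is false; so G (¬fan U F ¬cold) ∧ target U ¬cold is false.

Violated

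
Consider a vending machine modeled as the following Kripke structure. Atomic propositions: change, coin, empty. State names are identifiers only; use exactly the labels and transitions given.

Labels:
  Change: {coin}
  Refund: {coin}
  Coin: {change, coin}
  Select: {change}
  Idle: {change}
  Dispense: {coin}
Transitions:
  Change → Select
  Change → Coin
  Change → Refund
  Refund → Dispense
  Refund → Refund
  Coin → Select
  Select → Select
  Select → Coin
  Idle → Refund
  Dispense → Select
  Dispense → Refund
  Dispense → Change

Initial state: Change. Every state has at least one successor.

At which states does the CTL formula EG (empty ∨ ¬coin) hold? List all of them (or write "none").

States satisfying empty ∨ ¬coin: {Select, Idle}.
States satisfying EG (empty ∨ ¬coin): {Select}.

{Select}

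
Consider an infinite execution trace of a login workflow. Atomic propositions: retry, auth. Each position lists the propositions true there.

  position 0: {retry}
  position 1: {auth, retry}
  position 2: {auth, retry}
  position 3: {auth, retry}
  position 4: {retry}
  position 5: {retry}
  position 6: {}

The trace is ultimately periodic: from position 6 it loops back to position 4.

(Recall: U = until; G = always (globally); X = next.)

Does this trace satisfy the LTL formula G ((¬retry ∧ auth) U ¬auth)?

(¬retry ∧ auth) U ¬auth must hold at every position from 0 onward. It fails at position 1, so G ((¬retry ∧ auth) U ¬auth) is false.

No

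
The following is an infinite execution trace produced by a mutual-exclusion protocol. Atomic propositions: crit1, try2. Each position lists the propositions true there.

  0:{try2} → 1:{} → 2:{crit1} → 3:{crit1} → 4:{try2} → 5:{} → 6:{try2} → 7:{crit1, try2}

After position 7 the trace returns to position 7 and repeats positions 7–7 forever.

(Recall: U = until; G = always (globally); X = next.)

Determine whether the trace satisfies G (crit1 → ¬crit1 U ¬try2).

crit1 → ¬crit1 U ¬try2 must hold at every position from 0 onward. It fails at position 7, so G (crit1 → ¬crit1 U ¬try2) is false.
Positions where crit1 holds: 2, 3, 7.
Check ¬crit1 U ¬try2 at each: 2→ok, 3→ok, 7→fails.

Violated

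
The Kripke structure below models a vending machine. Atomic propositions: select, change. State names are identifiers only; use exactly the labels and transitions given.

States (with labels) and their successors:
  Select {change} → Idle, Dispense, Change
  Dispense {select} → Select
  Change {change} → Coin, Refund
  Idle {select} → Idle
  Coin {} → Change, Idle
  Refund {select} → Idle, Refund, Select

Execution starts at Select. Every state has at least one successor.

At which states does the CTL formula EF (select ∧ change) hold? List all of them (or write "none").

none

States satisfying select ∧ change: ∅.
States satisfying EF (select ∧ change): ∅.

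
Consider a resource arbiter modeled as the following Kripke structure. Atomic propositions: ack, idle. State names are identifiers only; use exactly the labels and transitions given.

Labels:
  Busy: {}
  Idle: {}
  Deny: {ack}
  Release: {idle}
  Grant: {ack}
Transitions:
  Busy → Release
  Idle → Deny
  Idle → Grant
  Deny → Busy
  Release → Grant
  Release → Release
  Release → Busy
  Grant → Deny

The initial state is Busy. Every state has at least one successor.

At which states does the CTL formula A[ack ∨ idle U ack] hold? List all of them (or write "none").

{Deny, Grant}

States satisfying ack ∨ idle: {Deny, Release, Grant}.
States satisfying ack: {Deny, Grant}.
States satisfying A[ack ∨ idle U ack]: {Deny, Grant}.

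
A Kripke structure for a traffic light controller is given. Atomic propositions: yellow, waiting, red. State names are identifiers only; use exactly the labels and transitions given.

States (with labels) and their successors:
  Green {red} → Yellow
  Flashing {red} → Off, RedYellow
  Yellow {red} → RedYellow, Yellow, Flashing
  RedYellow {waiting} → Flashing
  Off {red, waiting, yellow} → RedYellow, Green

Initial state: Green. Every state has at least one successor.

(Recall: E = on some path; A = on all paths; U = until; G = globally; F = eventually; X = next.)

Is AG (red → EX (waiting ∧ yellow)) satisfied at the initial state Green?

No

States satisfying red → EX (waiting ∧ yellow): {Flashing, RedYellow}.
States satisfying AG (red → EX (waiting ∧ yellow)): ∅.
Green is reachable from Green and violates red → EX (waiting ∧ yellow), so AG fails at Green.
Green ∉ Sat(AG (red → EX (waiting ∧ yellow))).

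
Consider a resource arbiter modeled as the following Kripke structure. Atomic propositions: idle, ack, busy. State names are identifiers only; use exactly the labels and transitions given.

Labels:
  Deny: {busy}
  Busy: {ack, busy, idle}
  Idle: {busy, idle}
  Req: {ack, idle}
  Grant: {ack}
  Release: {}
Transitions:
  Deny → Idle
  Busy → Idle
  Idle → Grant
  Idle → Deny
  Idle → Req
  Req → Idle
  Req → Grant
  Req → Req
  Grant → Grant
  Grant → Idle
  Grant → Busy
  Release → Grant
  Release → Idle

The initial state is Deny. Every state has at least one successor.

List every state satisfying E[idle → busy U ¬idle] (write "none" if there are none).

States satisfying idle → busy: {Deny, Busy, Idle, Grant, Release}.
States satisfying ¬idle: {Deny, Grant, Release}.
States satisfying E[idle → busy U ¬idle]: {Deny, Busy, Idle, Grant, Release}.

{Deny, Busy, Idle, Grant, Release}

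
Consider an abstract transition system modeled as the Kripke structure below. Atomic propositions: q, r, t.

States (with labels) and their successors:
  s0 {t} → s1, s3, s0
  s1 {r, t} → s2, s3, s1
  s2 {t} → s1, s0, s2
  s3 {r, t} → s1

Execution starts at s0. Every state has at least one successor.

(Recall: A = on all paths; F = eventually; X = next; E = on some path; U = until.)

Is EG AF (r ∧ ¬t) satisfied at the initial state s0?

States satisfying AF (r ∧ ¬t): ∅.
States satisfying EG AF (r ∧ ¬t): ∅.
No suitable path/successor from s0 witnesses the formula.
s0 ∉ Sat(EG AF (r ∧ ¬t)).

No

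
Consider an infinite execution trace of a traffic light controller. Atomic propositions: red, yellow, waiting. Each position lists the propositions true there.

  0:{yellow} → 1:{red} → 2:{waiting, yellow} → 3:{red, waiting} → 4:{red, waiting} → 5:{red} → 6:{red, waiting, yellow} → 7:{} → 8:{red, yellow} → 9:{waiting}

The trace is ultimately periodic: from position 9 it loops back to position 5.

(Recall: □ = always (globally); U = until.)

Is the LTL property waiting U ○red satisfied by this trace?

Holds

Walking from position 0: ○red first holds at position 0, and waiting holds at every earlier position along the way, so waiting U ○red holds.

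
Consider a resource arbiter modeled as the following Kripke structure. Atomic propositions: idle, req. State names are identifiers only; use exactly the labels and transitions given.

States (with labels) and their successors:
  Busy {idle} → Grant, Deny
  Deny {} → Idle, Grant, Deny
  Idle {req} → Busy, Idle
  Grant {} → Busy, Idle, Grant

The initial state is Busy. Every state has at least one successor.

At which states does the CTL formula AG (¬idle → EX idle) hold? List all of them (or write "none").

States satisfying ¬idle → EX idle: {Busy, Idle, Grant}.
States satisfying AG (¬idle → EX idle): ∅.

none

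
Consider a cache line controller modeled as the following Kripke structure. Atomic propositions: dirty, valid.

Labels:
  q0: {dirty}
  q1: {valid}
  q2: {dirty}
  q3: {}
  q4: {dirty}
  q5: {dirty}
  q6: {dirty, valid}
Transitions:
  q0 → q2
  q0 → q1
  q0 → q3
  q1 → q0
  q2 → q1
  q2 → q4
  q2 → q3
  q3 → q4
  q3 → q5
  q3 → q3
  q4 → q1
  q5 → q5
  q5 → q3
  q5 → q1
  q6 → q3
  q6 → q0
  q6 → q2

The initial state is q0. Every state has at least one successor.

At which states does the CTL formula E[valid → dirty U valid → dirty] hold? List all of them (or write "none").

States satisfying valid → dirty: {q0, q2, q3, q4, q5, q6}.
States satisfying E[valid → dirty U valid → dirty]: {q0, q2, q3, q4, q5, q6}.

{q0, q2, q3, q4, q5, q6}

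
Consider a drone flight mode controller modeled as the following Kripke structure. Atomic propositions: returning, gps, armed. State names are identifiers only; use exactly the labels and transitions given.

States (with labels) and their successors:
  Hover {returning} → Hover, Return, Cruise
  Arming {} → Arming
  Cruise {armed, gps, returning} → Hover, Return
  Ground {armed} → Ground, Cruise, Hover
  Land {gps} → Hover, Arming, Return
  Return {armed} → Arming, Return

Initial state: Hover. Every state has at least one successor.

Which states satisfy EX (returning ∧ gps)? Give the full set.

States satisfying returning ∧ gps: {Cruise}.
States satisfying EX (returning ∧ gps): {Hover, Ground}.

{Hover, Ground}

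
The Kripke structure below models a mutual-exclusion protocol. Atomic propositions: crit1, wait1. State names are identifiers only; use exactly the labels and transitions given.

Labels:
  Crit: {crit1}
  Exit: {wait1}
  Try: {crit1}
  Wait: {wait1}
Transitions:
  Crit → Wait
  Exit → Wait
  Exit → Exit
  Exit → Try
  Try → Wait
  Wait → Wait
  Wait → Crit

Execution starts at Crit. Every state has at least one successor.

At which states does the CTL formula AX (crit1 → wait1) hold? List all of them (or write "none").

{Crit, Try}

States satisfying crit1 → wait1: {Exit, Wait}.
States satisfying AX (crit1 → wait1): {Crit, Try}.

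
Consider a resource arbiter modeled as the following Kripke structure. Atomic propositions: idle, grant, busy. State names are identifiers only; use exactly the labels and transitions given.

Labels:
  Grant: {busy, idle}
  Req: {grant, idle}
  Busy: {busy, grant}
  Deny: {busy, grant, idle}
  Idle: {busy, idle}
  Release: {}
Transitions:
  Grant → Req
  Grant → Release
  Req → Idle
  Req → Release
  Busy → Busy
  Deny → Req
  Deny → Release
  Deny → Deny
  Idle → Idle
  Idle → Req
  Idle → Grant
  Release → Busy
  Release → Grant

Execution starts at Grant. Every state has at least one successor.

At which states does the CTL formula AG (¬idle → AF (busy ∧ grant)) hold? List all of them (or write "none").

States satisfying ¬idle → AF (busy ∧ grant): {Grant, Req, Busy, Deny, Idle}.
States satisfying AG (¬idle → AF (busy ∧ grant)): {Busy}.

{Busy}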